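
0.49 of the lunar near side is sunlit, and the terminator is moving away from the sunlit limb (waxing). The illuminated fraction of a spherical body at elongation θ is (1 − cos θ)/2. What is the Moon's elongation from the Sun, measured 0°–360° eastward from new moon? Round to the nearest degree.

cos θ = 1 − 2f = 0.020, giving a principal value of 88.9°.
Before full moon the principal value applies: θ = 88.9°.

89°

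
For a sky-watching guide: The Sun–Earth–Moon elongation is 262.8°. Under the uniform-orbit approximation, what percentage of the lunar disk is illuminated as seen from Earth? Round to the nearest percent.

Half-versine of 262.8°: (1 − (-0.125))/2 = 0.563, i.e. 56%.

56%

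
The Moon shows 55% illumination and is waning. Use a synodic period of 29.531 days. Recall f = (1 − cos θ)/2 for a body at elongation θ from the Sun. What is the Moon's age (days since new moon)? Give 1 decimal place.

21.7 days

From f = (1 − cos θ)/2: cos θ = 1 − 2×0.55 = -0.100; arccos → 95.7°.
Waning ⇒ past full, so θ = 360° − 95.7° = 264.3°.
That fraction of the synodic month is 264.3/360 × 29.531 d ≈ 21.68 d.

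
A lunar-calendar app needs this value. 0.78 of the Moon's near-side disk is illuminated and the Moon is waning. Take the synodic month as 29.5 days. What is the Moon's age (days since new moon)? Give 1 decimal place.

From f = (1 − cos θ)/2: cos θ = 1 − 2×0.78 = -0.560; arccos → 124.1°.
A waning Moon lies in 180°–360°, so θ = 360° − 124.1° = 235.9°.
That fraction of the synodic month is 235.9/360 × 29.5 d ≈ 19.33 d.

19.3 days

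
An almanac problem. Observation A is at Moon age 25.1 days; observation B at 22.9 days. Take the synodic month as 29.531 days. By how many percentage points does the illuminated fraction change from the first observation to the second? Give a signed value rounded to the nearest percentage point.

First observation: θ = 360°·25.1/29.531 = 306.0°, so f = 0.206.
Second observation: θ = 279.2°, f = 0.420.
Δf = 0.420 − 0.206 = +0.214, i.e. +21 pp.

+21 pp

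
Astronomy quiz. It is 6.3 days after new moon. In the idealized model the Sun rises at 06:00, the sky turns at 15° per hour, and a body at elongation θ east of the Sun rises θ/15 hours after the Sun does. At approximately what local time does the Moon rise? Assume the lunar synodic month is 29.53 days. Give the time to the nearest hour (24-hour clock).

The Moon has covered 6.3/29.53 of its cycle, so θ ≈ 360° × 6.3/29.53 = 76.8°.
Delay after the Sun = 76.8° / (15°/h) ≈ 5.12 h.
06:00 + 5.12 h ≈ 11:07 → 11:00 to the nearest hour.

11:00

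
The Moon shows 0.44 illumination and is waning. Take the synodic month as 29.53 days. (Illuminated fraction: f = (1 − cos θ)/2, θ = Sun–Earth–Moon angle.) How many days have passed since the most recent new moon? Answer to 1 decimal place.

22.7 days

cos θ = 1 − 2f = 0.120, giving a principal value of 83.1°.
Waning ⇒ past full, so θ = 360° − 83.1° = 276.9°.
That fraction of the synodic month is 276.9/360 × 29.53 d ≈ 22.71 d.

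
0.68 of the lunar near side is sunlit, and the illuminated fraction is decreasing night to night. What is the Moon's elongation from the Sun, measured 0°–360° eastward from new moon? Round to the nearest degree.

From f = (1 − cos θ)/2: cos θ = 1 − 2×0.68 = -0.360; arccos → 111.1°.
Since the Moon is past full (waning), take the reflex angle: θ = 360° − 111.1° = 248.9°.

249°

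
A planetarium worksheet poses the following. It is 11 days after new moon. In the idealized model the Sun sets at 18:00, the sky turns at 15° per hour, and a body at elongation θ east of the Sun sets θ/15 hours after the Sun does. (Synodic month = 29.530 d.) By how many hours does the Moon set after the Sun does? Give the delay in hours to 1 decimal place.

8.9 h

Elongation θ = 360° × 11/29.530 ≈ 134.1°.
Delay after the Sun = 134.1° / (15°/h) ≈ 8.94 h.
So the Moon sets 8.94 h after the Sun.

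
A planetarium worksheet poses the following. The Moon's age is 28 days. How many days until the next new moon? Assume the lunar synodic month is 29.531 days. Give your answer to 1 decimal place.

The next new moon completes the synodic month: 29.531 − 28 = 1.531 days.

1.5 days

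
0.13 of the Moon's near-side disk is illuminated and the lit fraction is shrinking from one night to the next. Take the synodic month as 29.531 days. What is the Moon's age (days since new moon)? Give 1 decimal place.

26.1 days

Invert f = (1 − cos θ)/2 to get cos θ = 1 − 2(0.13) = 0.740, hence θ₀ = arccos 0.740 = 42.3°.
Waning ⇒ past full, so θ = 360° − 42.3° = 317.7°.
That fraction of the synodic month is 317.7/360 × 29.531 d ≈ 26.06 d.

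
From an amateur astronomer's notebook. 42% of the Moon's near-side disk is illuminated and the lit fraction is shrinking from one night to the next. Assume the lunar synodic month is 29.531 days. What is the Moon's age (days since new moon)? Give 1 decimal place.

Invert f = (1 − cos θ)/2 to get cos θ = 1 − 2(0.42) = 0.160, hence θ₀ = arccos 0.160 = 80.8°.
A waning Moon lies in 180°–360°, so θ = 360° − 80.8° = 279.2°.
At 360°/29.531 d per day, 279.2° corresponds to 22.90 days.

22.9 days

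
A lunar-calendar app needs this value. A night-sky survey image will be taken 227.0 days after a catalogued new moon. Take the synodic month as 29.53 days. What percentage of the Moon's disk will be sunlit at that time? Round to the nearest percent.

227.0/29.53 = 7.687 lunations, so 7 complete cycles and 20.29 d into the next.
Elongation θ = 360° × 20.29/29.53 ≈ 247.4°.
With cos θ = (-0.385), the lit fraction is (1 − (-0.385))/2 ≈ 0.693, so 69%.

69%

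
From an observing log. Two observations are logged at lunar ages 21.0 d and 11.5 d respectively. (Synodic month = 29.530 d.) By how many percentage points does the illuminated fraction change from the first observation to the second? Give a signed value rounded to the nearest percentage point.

+26 pp

First observation: θ = 360°·21.0/29.530 = 256.0°, so f = 0.621.
Second observation: θ = 140.2°, f = 0.884.
Δf = 0.884 − 0.621 = +0.263, i.e. +26 pp.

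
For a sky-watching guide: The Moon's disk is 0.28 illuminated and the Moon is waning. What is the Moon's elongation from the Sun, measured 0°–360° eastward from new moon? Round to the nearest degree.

296°

From f = (1 − cos θ)/2: cos θ = 1 − 2×0.28 = 0.440; arccos → 63.9°.
A waning Moon lies in 180°–360°, so θ = 360° − 63.9° = 296.1°.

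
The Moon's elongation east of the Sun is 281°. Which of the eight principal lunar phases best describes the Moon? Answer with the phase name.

last quarter

The last quarter sector spans roughly 248°–292°; 281° falls inside it.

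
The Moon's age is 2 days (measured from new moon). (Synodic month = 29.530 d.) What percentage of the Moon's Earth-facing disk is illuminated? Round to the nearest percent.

4%

Phase angle: θ = 360°·(2 d)/(29.530 d) = 24.4°.
Illuminated fraction = (1 − cos 24.4°)/2 = (1 − 0.911)/2 ≈ 0.045, so 4%.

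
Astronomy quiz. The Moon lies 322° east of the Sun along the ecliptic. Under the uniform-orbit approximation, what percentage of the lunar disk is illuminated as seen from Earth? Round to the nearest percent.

11%

f = (1 − cos 322°)/2 = (1 − 0.788)/2 ≈ 0.106, i.e. 11%.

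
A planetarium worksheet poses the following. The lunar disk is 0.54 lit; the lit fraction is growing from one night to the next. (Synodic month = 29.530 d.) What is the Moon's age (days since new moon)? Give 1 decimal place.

Invert f = (1 − cos θ)/2 to get cos θ = 1 − 2(0.54) = -0.080, hence θ₀ = arccos -0.080 = 94.6°.
Before full moon the principal value applies: θ = 94.6°.
At 360°/29.530 d per day, 94.6° corresponds to 7.76 days.

7.8 days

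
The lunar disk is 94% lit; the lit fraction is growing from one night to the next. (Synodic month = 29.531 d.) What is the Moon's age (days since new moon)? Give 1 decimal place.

Invert f = (1 − cos θ)/2 to get cos θ = 1 − 2(0.94) = -0.880, hence θ₀ = arccos -0.880 = 151.6°.
Waxing ⇒ before full, so θ = 151.6°.
At 360°/29.531 d per day, 151.6° corresponds to 12.44 days.

12.4 days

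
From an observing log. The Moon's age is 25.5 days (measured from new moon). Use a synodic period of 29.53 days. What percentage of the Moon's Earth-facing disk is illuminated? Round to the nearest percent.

17%

Phase angle: θ = 360°·(25.5 d)/(29.53 d) = 310.9°.
Illuminated fraction = (1 − cos 310.9°)/2 = (1 − 0.654)/2 ≈ 0.173, so 17%.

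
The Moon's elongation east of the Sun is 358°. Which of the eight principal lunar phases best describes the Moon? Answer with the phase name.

new moon

The new moon sector spans roughly -22°–22°; 358° falls inside it.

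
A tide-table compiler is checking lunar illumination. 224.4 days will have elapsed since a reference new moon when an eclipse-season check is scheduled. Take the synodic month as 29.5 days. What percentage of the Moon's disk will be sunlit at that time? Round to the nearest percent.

224.4 d spans 7 complete synodic months (7 × 29.5 = 206.50 d) plus 17.90 d.
The Moon has covered 17.90/29.5 of its cycle, so θ ≈ 360° × 17.90/29.5 = 218.4°.
cos 218.4° = (-0.783), so f = (1 − (-0.783))/2 = 0.892, so 89%.

89%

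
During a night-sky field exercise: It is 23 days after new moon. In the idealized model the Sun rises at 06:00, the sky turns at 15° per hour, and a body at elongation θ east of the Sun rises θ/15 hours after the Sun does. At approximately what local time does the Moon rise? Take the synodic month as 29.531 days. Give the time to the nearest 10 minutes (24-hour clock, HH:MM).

Elongation θ = 360° × 23/29.531 ≈ 280.4°.
At 15° of sky rotation per hour, 280.4° corresponds to a 18.69 h lag.
06:00 + 18.692 h ≈ 00:42 → 00:40 to the nearest ten minutes.

00:40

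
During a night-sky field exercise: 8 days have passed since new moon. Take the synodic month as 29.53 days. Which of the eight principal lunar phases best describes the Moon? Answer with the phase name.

At 8/29.53 of the cycle, θ ≈ 98° — the first quarter range.

first quarter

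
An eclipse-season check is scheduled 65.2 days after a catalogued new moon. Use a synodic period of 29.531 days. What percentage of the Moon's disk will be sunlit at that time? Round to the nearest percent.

Reduce mod P: 65.2 − 2×29.531 = 6.14 d into the current lunation.
The Moon has covered 6.14/29.531 of its cycle, so θ ≈ 360° × 6.14/29.531 = 74.8°.
With cos θ = 0.262, the lit fraction is (1 − 0.262)/2 ≈ 0.369, so 37%.

37%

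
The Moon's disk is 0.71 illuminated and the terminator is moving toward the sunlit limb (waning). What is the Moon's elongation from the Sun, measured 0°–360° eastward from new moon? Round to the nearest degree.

cos θ = 1 − 2f = -0.420, giving a principal value of 114.8°.
Waning ⇒ past full, so θ = 360° − 114.8° = 245.2°.

245°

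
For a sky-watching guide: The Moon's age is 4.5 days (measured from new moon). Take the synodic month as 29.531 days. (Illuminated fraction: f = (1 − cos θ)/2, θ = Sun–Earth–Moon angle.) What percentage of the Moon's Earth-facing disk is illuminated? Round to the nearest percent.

The Moon has covered 4.5/29.531 of its cycle, so θ ≈ 360° × 4.5/29.531 = 54.9°.
Illuminated fraction = (1 − cos 54.9°)/2 = (1 − 0.576)/2 ≈ 0.212, so 21%.

21%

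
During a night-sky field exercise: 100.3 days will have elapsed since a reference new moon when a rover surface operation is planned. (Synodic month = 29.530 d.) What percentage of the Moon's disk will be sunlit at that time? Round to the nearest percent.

90%

100.3 d spans 3 complete synodic months (3 × 29.530 = 88.59 d) plus 11.71 d.
Elongation θ = 360° × 11.71/29.530 ≈ 142.8°.
Illuminated fraction = (1 − cos 142.8°)/2 = (1 − (-0.796))/2 ≈ 0.898, so 90%.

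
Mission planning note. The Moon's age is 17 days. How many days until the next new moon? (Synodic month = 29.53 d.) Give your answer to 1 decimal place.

One full lunation from the last new moon is 29.53 d; remaining = 29.53 − 17 = 12.530 d.

12.5 days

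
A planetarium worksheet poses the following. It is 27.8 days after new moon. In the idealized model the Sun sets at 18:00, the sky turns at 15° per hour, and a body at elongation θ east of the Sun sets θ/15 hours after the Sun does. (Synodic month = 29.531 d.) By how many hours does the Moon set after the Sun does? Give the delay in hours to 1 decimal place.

22.6 h

The Moon has covered 27.8/29.531 of its cycle, so θ ≈ 360° × 27.8/29.531 = 338.9°.
The Moon trails the Sun by θ/15 = 338.9/15 ≈ 22.59 hours.
So the Moon sets 22.59 h after the Sun.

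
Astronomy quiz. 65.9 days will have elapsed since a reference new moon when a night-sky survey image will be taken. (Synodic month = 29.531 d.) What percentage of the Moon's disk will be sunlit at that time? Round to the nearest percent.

Reduce mod P: 65.9 − 2×29.531 = 6.84 d into the current lunation.
Phase angle: θ = 360°·(6.84 d)/(29.531 d) = 83.4°.
Illuminated fraction = (1 − cos 83.4°)/2 = (1 − 0.116)/2 ≈ 0.442, so 44%.

44%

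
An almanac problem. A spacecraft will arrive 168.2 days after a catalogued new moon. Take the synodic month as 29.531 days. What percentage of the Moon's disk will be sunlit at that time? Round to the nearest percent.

168.2/29.531 = 5.696 lunations, so 5 complete cycles and 20.54 d into the next.
Elongation θ = 360° × 20.54/29.531 ≈ 250.5°.
cos 250.5° = (-0.335), so f = (1 − (-0.335))/2 = 0.667, so 67%.

67%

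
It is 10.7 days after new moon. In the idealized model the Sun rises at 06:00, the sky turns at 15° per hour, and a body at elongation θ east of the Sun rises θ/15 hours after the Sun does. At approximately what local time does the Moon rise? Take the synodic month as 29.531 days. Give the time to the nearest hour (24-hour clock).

15:00

Elongation θ = 360° × 10.7/29.531 ≈ 130.4°.
The Moon trails the Sun by θ/15 = 130.4/15 ≈ 8.70 hours.
06:00 + 8.70 h ≈ 14:42 → 15:00 to the nearest hour.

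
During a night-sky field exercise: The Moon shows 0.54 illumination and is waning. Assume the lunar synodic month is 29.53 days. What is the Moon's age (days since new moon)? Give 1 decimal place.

cos θ = 1 − 2f = -0.080, giving a principal value of 94.6°.
Waning ⇒ past full, so θ = 360° − 94.6° = 265.4°.
That fraction of the synodic month is 265.4/360 × 29.53 d ≈ 21.77 d.

21.8 days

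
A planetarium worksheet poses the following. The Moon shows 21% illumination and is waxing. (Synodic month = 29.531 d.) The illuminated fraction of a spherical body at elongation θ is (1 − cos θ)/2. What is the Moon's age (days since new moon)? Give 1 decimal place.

From f = (1 − cos θ)/2: cos θ = 1 − 2×0.21 = 0.580; arccos → 54.5°.
Waxing ⇒ before full, so θ = 54.5°.
At 360°/29.531 d per day, 54.5° corresponds to 4.47 days.

4.5 days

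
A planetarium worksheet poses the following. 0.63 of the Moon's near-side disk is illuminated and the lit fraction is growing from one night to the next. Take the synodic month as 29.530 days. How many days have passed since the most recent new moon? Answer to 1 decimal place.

From f = (1 − cos θ)/2: cos θ = 1 − 2×0.63 = -0.260; arccos → 105.1°.
The Moon is waxing (0°–180°), so θ = 105.1° directly.
At 360°/29.530 d per day, 105.1° corresponds to 8.62 days.

8.6 days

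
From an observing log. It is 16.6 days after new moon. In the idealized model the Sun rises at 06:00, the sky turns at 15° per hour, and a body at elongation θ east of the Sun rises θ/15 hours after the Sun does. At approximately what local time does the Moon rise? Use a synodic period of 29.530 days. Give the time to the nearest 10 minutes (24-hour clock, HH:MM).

Elongation θ = 360° × 16.6/29.530 ≈ 202.4°.
At 15° of sky rotation per hour, 202.4° corresponds to a 13.49 h lag.
06:00 + 13.491 h ≈ 19:29 → 19:30 to the nearest ten minutes.

19:30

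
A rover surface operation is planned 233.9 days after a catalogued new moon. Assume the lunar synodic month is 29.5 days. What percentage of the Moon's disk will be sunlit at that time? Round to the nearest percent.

5%

233.9 d spans 7 complete synodic months (7 × 29.5 = 206.50 d) plus 27.40 d.
The Moon has covered 27.40/29.5 of its cycle, so θ ≈ 360° × 27.40/29.5 = 334.4°.
cos 334.4° = 0.902, so f = (1 − 0.902)/2 = 0.049, so 5%.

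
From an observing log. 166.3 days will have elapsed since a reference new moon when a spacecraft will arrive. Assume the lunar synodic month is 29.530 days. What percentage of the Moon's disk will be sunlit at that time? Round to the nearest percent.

166.3/29.530 = 5.632 lunations, so 5 complete cycles and 18.65 d into the next.
Phase angle: θ = 360°·(18.65 d)/(29.530 d) = 227.4°.
Illuminated fraction = (1 − cos 227.4°)/2 = (1 − (-0.677))/2 ≈ 0.839, so 84%.

84%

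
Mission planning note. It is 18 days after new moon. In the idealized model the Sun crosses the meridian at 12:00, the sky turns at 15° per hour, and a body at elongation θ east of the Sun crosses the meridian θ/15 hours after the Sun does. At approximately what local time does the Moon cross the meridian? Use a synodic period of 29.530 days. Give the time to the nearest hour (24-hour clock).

03:00

The Moon has covered 18/29.530 of its cycle, so θ ≈ 360° × 18/29.530 = 219.4°.
Delay after the Sun = 219.4° / (15°/h) ≈ 14.63 h.
12:00 + 14.63 h ≈ 02:38 → 03:00 to the nearest hour.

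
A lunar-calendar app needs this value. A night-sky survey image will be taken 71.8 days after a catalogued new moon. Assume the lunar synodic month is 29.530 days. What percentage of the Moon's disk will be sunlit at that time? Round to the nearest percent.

Reduce mod P: 71.8 − 2×29.530 = 12.74 d into the current lunation.
The Moon has covered 12.74/29.530 of its cycle, so θ ≈ 360° × 12.74/29.530 = 155.3°.
Illuminated fraction = (1 − cos 155.3°)/2 = (1 − (-0.909))/2 ≈ 0.954, so 95%.

95%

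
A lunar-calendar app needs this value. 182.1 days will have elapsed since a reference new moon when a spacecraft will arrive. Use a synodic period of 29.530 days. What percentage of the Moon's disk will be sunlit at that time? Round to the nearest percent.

Reduce mod P: 182.1 − 6×29.530 = 4.92 d into the current lunation.
Elongation θ = 360° × 4.92/29.530 ≈ 60.0°.
With cos θ = 0.500, the lit fraction is (1 − 0.500)/2 ≈ 0.250, so 25%.

25%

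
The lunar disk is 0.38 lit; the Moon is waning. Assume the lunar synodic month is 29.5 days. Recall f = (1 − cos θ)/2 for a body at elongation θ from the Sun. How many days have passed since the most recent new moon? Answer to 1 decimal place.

From f = (1 − cos θ)/2: cos θ = 1 − 2×0.38 = 0.240; arccos → 76.1°.
Waning ⇒ past full, so θ = 360° − 76.1° = 283.9°.
That fraction of the synodic month is 283.9/360 × 29.5 d ≈ 23.26 d.

23.3 days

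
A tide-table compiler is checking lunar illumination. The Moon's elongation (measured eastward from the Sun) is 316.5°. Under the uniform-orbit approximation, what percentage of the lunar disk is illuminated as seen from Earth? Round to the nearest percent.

Half-versine of 316.5°: (1 − 0.725)/2 = 0.137, i.e. 14%.

14%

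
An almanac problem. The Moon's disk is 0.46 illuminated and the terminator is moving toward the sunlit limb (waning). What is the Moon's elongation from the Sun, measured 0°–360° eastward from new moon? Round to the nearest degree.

275°

cos θ = 1 − 2f = 0.080, giving a principal value of 85.4°.
A waning Moon lies in 180°–360°, so θ = 360° − 85.4° = 274.6°.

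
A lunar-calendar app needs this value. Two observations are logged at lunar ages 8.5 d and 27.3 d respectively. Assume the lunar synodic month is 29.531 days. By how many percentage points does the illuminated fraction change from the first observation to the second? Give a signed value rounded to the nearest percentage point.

-56 percentage points

First observation: θ = 360°·8.5/29.531 = 103.6°, so f = 0.618.
Second observation: θ = 332.8°, f = 0.055.
Δf = 0.055 − 0.618 = -0.562, i.e. -56 pp.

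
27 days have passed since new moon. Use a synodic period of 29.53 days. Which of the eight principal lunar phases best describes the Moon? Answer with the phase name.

θ ≈ 360° × 27/29.53 = 329°, which falls in the waning crescent sector.

waning crescent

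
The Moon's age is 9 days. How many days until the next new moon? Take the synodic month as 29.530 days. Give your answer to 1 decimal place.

One full lunation from the last new moon is 29.530 d; remaining = 29.530 − 9 = 20.530 d.

20.5 days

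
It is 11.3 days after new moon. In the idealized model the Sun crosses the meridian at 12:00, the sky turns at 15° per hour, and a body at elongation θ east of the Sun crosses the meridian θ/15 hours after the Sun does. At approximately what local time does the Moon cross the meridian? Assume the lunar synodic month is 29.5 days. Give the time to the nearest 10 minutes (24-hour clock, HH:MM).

Elongation θ = 360° × 11.3/29.5 ≈ 137.9°.
At 15° of sky rotation per hour, 137.9° corresponds to a 9.19 h lag.
12:00 + 9.193 h ≈ 21:12 → 21:10 to the nearest ten minutes.

21:10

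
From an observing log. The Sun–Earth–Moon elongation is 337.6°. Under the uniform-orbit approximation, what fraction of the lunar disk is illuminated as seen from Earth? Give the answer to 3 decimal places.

0.038

f = (1 − cos 337.6°)/2 = (1 − 0.925)/2 ≈ 0.038.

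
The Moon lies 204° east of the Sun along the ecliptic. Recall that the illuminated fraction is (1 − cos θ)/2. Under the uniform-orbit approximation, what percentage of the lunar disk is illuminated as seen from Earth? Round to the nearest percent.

96%

f = (1 − cos 204°)/2 = (1 − (-0.914))/2 ≈ 0.957, i.e. 96%.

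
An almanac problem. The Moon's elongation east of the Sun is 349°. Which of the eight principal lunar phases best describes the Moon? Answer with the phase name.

new moon

The new moon sector spans roughly -22°–22°; 349° falls inside it.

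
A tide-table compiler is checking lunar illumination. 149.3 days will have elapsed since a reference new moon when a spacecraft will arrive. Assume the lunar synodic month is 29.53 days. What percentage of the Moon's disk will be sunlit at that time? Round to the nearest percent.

149.3/29.53 = 5.056 lunations, so 5 complete cycles and 1.65 d into the next.
Elongation θ = 360° × 1.65/29.53 ≈ 20.1°.
With cos θ = 0.939, the lit fraction is (1 − 0.939)/2 ≈ 0.030, so 3%.

3%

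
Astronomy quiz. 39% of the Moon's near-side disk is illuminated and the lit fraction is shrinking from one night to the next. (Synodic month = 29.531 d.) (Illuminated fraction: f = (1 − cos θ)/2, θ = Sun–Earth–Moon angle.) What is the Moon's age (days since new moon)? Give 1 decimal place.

cos θ = 1 − 2f = 0.220, giving a principal value of 77.3°.
A waning Moon lies in 180°–360°, so θ = 360° − 77.3° = 282.7°.
That fraction of the synodic month is 282.7/360 × 29.531 d ≈ 23.19 d.

23.2 days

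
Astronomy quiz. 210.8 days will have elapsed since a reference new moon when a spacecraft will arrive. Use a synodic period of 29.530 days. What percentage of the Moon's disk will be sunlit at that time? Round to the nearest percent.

18%

210.8/29.530 = 7.139 lunations, so 7 complete cycles and 4.09 d into the next.
Phase angle: θ = 360°·(4.09 d)/(29.530 d) = 49.9°.
With cos θ = 0.645, the lit fraction is (1 − 0.645)/2 ≈ 0.178, so 18%.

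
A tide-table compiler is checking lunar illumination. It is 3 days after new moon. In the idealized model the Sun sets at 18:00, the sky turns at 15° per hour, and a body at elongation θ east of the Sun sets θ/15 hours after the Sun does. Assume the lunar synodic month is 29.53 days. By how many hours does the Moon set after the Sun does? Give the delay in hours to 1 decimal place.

The Moon has covered 3/29.53 of its cycle, so θ ≈ 360° × 3/29.53 = 36.6°.
Delay after the Sun = 36.6° / (15°/h) ≈ 2.44 h.
So the Moon sets 2.44 h after the Sun.

2.4 h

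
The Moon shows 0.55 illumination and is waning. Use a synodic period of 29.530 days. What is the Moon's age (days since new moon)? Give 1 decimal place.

From f = (1 − cos θ)/2: cos θ = 1 − 2×0.55 = -0.100; arccos → 95.7°.
A waning Moon lies in 180°–360°, so θ = 360° − 95.7° = 264.3°.
Age = 29.530 × 264.3°/360° ≈ 21.68 days.

21.7 days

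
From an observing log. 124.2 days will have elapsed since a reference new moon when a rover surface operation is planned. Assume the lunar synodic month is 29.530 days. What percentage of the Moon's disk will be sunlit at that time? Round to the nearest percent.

36%

124.2 d spans 4 complete synodic months (4 × 29.530 = 118.12 d) plus 6.08 d.
Elongation θ = 360° × 6.08/29.530 ≈ 74.1°.
Illuminated fraction = (1 − cos 74.1°)/2 = (1 − 0.274)/2 ≈ 0.363, so 36%.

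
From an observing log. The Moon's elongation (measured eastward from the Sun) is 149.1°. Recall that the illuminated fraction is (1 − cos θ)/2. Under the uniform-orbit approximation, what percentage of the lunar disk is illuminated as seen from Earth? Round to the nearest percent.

f = (1 − cos 149.1°)/2 = (1 − (-0.858))/2 ≈ 0.929, i.e. 93%.

93%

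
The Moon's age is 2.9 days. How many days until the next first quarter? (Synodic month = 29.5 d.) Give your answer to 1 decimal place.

4.5 days

First quarter occurs at elongation 90°, i.e. at age 29.5 × 90/360 = 7.375 d.
That is 7.375 − 2.9 = 4.475 days ahead.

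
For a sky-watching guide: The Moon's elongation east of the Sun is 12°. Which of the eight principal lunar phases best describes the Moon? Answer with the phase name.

new moon

The new moon sector spans roughly -22°–22°; 12° falls inside it.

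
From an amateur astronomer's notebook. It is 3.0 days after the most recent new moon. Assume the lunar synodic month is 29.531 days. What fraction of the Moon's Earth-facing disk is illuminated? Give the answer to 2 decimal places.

0.10

Elongation θ = 360° × 3.0/29.531 ≈ 36.6°.
With cos θ = 0.803, the lit fraction is (1 − 0.803)/2 ≈ 0.098.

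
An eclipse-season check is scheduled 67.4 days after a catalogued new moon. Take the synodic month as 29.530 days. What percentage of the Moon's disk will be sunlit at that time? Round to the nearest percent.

67.4 d spans 2 complete synodic months (2 × 29.530 = 59.06 d) plus 8.34 d.
Elongation θ = 360° × 8.34/29.530 ≈ 101.7°.
Illuminated fraction = (1 − cos 101.7°)/2 = (1 − (-0.202))/2 ≈ 0.601, so 60%.

60%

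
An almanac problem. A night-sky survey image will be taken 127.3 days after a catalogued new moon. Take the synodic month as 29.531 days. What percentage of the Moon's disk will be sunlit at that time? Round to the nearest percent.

127.3/29.531 = 4.311 lunations, so 4 complete cycles and 9.18 d into the next.
Elongation θ = 360° × 9.18/29.531 ≈ 111.9°.
cos 111.9° = (-0.372), so f = (1 − (-0.372))/2 = 0.686, so 69%.

69%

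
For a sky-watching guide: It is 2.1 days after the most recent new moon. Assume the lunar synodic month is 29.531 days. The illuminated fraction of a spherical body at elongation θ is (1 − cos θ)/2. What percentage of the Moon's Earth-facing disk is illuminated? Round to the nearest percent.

5%

The Moon has covered 2.1/29.531 of its cycle, so θ ≈ 360° × 2.1/29.531 = 25.6°.
With cos θ = 0.902, the lit fraction is (1 − 0.902)/2 ≈ 0.049, so 5%.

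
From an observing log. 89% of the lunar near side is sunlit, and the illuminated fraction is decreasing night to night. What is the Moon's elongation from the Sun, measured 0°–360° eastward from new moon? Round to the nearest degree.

219°

Invert f = (1 − cos θ)/2 to get cos θ = 1 − 2(0.89) = -0.780, hence θ₀ = arccos -0.780 = 141.3°.
Since the Moon is past full (waning), take the reflex angle: θ = 360° − 141.3° = 218.7°.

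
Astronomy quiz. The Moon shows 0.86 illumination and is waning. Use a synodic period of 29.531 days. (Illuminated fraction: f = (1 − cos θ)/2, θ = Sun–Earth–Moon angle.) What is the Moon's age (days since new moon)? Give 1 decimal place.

18.4 days

cos θ = 1 − 2f = -0.720, giving a principal value of 136.1°.
Waning ⇒ past full, so θ = 360° − 136.1° = 223.9°.
Age = 29.531 × 223.9°/360° ≈ 18.37 days.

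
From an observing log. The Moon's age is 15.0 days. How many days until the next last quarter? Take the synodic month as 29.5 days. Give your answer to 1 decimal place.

Last quarter occurs at elongation 270°, i.e. at age 29.5 × 270/360 = 22.125 d.
That is 22.125 − 15.0 = 7.125 days ahead.

7.1 days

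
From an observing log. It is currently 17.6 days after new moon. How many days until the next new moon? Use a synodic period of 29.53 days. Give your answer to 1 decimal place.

One full lunation from the last new moon is 29.53 d; remaining = 29.53 − 17.6 = 11.930 d.

11.9 days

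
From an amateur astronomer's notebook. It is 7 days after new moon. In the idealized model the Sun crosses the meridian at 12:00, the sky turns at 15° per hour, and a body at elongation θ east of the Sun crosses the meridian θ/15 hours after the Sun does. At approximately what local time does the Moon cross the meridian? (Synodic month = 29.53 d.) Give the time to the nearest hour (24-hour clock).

Phase angle: θ = 360°·(7 d)/(29.53 d) = 85.3°.
The Moon trails the Sun by θ/15 = 85.3/15 ≈ 5.69 hours.
12:00 + 5.69 h ≈ 17:41 → 18:00 to the nearest hour.

18:00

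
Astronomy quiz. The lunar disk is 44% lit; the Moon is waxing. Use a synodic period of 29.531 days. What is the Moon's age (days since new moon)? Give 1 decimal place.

6.8 days

Invert f = (1 − cos θ)/2 to get cos θ = 1 − 2(0.44) = 0.120, hence θ₀ = arccos 0.120 = 83.1°.
Waxing ⇒ before full, so θ = 83.1°.
At 360°/29.531 d per day, 83.1° corresponds to 6.82 days.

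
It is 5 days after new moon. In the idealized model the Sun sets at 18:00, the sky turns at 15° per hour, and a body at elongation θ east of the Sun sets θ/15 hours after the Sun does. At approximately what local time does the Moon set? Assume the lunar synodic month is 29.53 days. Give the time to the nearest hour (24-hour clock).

22:00

Elongation θ = 360° × 5/29.53 ≈ 61.0°.
Delay after the Sun = 61.0° / (15°/h) ≈ 4.06 h.
18:00 + 4.06 h ≈ 22:04 → 22:00 to the nearest hour.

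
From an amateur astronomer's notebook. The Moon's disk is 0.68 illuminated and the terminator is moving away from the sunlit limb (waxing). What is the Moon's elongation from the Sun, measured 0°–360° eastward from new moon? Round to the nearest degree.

111°

From f = (1 − cos θ)/2: cos θ = 1 − 2×0.68 = -0.360; arccos → 111.1°.
The Moon is waxing (0°–180°), so θ = 111.1° directly.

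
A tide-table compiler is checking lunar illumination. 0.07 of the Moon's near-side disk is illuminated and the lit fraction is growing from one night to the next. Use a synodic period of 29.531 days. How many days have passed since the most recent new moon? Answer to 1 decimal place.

2.5 days

cos θ = 1 − 2f = 0.860, giving a principal value of 30.7°.
Before full moon the principal value applies: θ = 30.7°.
That fraction of the synodic month is 30.7/360 × 29.531 d ≈ 2.52 d.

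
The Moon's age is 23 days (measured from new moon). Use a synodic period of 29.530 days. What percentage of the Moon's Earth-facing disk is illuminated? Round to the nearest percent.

41%

Phase angle: θ = 360°·(23 d)/(29.530 d) = 280.4°.
With cos θ = 0.180, the lit fraction is (1 − 0.180)/2 ≈ 0.410, so 41%.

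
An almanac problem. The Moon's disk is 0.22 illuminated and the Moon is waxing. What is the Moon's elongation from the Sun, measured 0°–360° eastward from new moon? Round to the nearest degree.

From f = (1 − cos θ)/2: cos θ = 1 − 2×0.22 = 0.560; arccos → 55.9°.
Waxing ⇒ before full, so θ = 55.9°.

56°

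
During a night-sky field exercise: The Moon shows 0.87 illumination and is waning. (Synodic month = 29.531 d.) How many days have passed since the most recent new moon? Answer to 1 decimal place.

18.2 days

From f = (1 − cos θ)/2: cos θ = 1 − 2×0.87 = -0.740; arccos → 137.7°.
A waning Moon lies in 180°–360°, so θ = 360° − 137.7° = 222.3°.
At 360°/29.531 d per day, 222.3° corresponds to 18.23 days.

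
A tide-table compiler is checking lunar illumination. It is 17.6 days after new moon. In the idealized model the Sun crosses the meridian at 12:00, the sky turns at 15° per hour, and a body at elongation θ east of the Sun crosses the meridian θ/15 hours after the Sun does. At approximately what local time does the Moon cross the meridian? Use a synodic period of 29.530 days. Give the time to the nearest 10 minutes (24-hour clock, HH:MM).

02:20

Elongation θ = 360° × 17.6/29.530 ≈ 214.6°.
Delay after the Sun = 214.6° / (15°/h) ≈ 14.30 h.
12:00 + 14.304 h ≈ 02:18 → 02:20 to the nearest ten minutes.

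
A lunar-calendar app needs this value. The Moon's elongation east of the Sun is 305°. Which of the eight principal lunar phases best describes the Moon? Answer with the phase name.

waning crescent

The waning crescent sector spans roughly 292°–338°; 305° falls inside it.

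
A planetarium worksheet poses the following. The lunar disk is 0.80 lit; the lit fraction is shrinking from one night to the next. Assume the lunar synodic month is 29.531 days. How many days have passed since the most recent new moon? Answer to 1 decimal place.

19.1 days

From f = (1 − cos θ)/2: cos θ = 1 − 2×0.80 = -0.600; arccos → 126.9°.
A waning Moon lies in 180°–360°, so θ = 360° − 126.9° = 233.1°.
That fraction of the synodic month is 233.1/360 × 29.531 d ≈ 19.12 d.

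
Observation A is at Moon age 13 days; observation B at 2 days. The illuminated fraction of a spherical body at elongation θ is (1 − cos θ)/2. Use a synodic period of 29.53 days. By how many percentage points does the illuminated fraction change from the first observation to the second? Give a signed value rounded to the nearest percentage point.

-92 percentage points

θ₁ = 360° × 13/29.53 = 158.5°, f₁ = (1 − cos θ₁)/2 = 0.965.
θ₂ = 360° × 2/29.53 = 24.4°, f₂ = (1 − cos θ₂)/2 = 0.045.
Change = f₂ − f₁ = -0.921 → -92 percentage points.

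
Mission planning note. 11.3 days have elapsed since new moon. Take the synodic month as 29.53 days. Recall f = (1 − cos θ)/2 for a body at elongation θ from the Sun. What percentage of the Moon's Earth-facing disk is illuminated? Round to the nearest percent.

The Moon has covered 11.3/29.53 of its cycle, so θ ≈ 360° × 11.3/29.53 = 137.8°.
cos 137.8° = (-0.740), so f = (1 − (-0.740))/2 = 0.870, so 87%.

87%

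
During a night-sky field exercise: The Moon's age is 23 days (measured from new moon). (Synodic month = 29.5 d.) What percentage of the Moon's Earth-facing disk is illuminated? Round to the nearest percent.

41%

Elongation θ = 360° × 23/29.5 ≈ 280.7°.
With cos θ = 0.185, the lit fraction is (1 − 0.185)/2 ≈ 0.407, so 41%.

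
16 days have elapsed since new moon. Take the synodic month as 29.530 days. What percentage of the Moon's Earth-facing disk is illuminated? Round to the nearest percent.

98%

The Moon has covered 16/29.530 of its cycle, so θ ≈ 360° × 16/29.530 = 195.1°.
Illuminated fraction = (1 − cos 195.1°)/2 = (1 − (-0.966))/2 ≈ 0.983, so 98%.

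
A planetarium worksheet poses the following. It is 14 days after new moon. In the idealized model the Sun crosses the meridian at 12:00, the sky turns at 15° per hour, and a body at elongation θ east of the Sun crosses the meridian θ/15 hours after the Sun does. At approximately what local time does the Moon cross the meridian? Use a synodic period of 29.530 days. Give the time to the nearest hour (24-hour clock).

The Moon has covered 14/29.530 of its cycle, so θ ≈ 360° × 14/29.530 = 170.7°.
Delay after the Sun = 170.7° / (15°/h) ≈ 11.38 h.
12:00 + 11.38 h ≈ 23:23 → 23:00 to the nearest hour.

23:00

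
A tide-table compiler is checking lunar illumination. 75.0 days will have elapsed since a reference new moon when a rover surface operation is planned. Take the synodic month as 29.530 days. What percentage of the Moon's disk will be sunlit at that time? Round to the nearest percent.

98%

75.0/29.530 = 2.540 lunations, so 2 complete cycles and 15.94 d into the next.
Elongation θ = 360° × 15.94/29.530 ≈ 194.3°.
With cos θ = (-0.969), the lit fraction is (1 − (-0.969))/2 ≈ 0.984, so 98%.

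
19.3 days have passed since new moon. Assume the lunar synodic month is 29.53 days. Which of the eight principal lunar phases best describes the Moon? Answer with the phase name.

waning gibbous

At 19.3/29.53 of the cycle, θ ≈ 235° — the waning gibbous range.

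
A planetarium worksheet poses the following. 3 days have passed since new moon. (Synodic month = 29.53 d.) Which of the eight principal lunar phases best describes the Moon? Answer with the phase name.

waxing crescent

At 3/29.53 of the cycle, θ ≈ 37° — the waxing crescent range.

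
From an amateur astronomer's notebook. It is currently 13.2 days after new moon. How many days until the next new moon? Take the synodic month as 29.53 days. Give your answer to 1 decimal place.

16.3 days

The next new moon completes the synodic month: 29.53 − 13.2 = 16.330 days.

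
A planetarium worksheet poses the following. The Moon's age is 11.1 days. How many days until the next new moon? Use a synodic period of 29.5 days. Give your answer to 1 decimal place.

18.4 days

The next new moon completes the synodic month: 29.5 − 11.1 = 18.400 days.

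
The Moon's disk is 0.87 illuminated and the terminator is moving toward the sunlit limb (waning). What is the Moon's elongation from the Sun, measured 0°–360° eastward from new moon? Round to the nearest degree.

222°

From f = (1 − cos θ)/2: cos θ = 1 − 2×0.87 = -0.740; arccos → 137.7°.
Since the Moon is past full (waning), take the reflex angle: θ = 360° − 137.7° = 222.3°.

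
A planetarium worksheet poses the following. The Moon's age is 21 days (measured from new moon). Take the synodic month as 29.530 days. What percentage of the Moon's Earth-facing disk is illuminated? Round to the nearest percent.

62%

Elongation θ = 360° × 21/29.530 ≈ 256.0°.
With cos θ = (-0.242), the lit fraction is (1 − (-0.242))/2 ≈ 0.621, so 62%.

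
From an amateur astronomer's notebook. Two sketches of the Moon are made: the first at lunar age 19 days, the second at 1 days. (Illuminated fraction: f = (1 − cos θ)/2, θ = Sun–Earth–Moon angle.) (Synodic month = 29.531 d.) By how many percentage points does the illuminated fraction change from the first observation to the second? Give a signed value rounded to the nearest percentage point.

θ₁ = 360° × 19/29.531 = 231.6°, f₁ = (1 − cos θ₁)/2 = 0.810.
θ₂ = 360° × 1/29.531 = 12.2°, f₂ = (1 − cos θ₂)/2 = 0.011.
Change = f₂ − f₁ = -0.799 → -80 percentage points.

-80 percentage points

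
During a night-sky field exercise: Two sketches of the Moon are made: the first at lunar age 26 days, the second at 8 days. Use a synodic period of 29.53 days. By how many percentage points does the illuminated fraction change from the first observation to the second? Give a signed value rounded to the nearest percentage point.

θ₁ = 360° × 26/29.53 = 317.0°, f₁ = (1 − cos θ₁)/2 = 0.135.
θ₂ = 360° × 8/29.53 = 97.5°, f₂ = (1 − cos θ₂)/2 = 0.566.
Change = f₂ − f₁ = +0.431 → +43 percentage points.

+43 percentage points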